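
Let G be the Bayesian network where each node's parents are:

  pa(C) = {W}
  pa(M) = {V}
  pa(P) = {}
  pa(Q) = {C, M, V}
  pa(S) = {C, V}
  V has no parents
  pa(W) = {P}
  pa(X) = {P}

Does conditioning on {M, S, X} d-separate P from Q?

3 paths connect P and Q; each must be blocked for d-separation to hold:
Path 1: P → W → C → S ← V → M → Q
  M is a chain here and M is conditioned on, so the path is blocked at M.
Path 2: P → W → C → S ← V → Q
  W is a chain and W is not conditioned on; C is a chain and C is not conditioned on; S is a collider and S is conditioned on, which opens it; V is a fork and V is not conditioned on — no node blocks this path, so it is active.
Path 3: P → W → C → Q
  W is a chain and W is not conditioned on; C is a chain and C is not conditioned on — no node blocks this path, so it is active.
Since the path P → W → C → S ← V → Q is active, P and Q are not d-separated given {M, S, X}.

No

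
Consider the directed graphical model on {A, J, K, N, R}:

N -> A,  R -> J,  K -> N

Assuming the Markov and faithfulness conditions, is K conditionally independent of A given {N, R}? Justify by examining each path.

Yes

Only one path connects K and A:
Path 1: K → N → A
  N is a chain here and N is conditioned on, so the path is blocked at N.
All paths are blocked; K ⊥ A | {N, R} holds.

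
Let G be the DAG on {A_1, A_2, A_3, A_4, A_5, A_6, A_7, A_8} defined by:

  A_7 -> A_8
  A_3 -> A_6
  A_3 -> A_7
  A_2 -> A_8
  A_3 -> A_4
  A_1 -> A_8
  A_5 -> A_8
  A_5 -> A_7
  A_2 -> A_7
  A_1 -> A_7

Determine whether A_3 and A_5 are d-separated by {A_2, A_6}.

Yes — A_3 and A_5 are d-separated given {A_2, A_6}.

We examine all 4 paths between A_3 and A_5:
  1. A_3 → A_7 ← A_2 → A_8 ← A_5 — A_7:collider[blocks]; A_2:fork[blocks]; A_8:collider[blocks] ⇒ blocked
  2. A_3 → A_7 ← A_1 → A_8 ← A_5 — A_7:collider[blocks]; A_1:fork[open]; A_8:collider[blocks] ⇒ blocked
  3. A_3 → A_7 → A_8 ← A_5 — A_7:chain[open]; A_8:collider[blocks] ⇒ blocked
  4. A_3 → A_7 ← A_5 — A_7:collider[blocks] ⇒ blocked
All paths are blocked; A_3 ⊥ A_5 | {A_2, A_6} holds.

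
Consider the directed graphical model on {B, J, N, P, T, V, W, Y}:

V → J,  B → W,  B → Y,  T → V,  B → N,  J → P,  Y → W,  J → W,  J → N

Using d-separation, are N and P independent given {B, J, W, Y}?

Enumerating the 3 paths from N to P and testing each for blocking by {B, J, W, Y}:
  1. N ← J → P — J:fork[blocks] ⇒ blocked
  2. N ← B → W ← J → P — B:fork[blocks]; W:collider[open]; J:fork[blocks] ⇒ blocked
  3. N ← B → Y → W ← J → P — B:fork[blocks]; Y:chain[blocks]; W:collider[open]; J:fork[blocks] ⇒ blocked
Since every path is blocked, d-separation holds.

Yes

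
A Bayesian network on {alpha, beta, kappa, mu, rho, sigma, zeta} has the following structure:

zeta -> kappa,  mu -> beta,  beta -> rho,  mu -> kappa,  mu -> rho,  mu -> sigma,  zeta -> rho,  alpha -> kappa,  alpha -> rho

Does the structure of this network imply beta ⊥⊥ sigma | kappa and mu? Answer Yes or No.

4 paths connect beta and sigma; each must be blocked for d-separation to hold:
  1. beta → rho ← alpha → kappa ← mu → sigma — rho:collider[blocks]; alpha:fork[open]; kappa:collider[open]; mu:fork[blocks] ⇒ blocked
  2. beta → rho ← mu → sigma — rho:collider[blocks]; mu:fork[blocks] ⇒ blocked
  3. beta → rho ← zeta → kappa ← mu → sigma — rho:collider[blocks]; zeta:fork[open]; kappa:collider[open]; mu:fork[blocks] ⇒ blocked
  4. beta ← mu → sigma — mu:fork[blocks] ⇒ blocked
Since every path is blocked, d-separation holds.

Yes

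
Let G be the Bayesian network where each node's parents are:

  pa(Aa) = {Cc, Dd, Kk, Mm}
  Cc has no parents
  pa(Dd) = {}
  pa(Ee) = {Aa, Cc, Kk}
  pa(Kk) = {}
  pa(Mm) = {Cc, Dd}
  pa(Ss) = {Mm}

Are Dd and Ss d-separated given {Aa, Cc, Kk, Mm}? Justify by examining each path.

There are 5 undirected paths between Dd and Ss; checking each against the conditioning set {Aa, Cc, Kk, Mm}:
  1. Dd → Aa ← Cc → Mm → Ss — Aa:collider[open]; Cc:fork[blocks]; Mm:chain[blocks] ⇒ blocked
  2. Dd → Aa ← Kk → Ee ← Cc → Mm → Ss — Aa:collider[open]; Kk:fork[blocks]; Ee:collider[blocks]; Cc:fork[blocks]; Mm:chain[blocks] ⇒ blocked
  3. Dd → Aa ← Mm → Ss — Aa:collider[open]; Mm:fork[blocks] ⇒ blocked
  4. Dd → Aa → Ee ← Cc → Mm → Ss — Aa:chain[blocks]; Ee:collider[blocks]; Cc:fork[blocks]; Mm:chain[blocks] ⇒ blocked
  5. Dd → Mm → Ss — Mm:chain[blocks] ⇒ blocked
All paths are blocked; Dd ⊥ Ss | {Aa, Cc, Kk, Mm} holds.

Yes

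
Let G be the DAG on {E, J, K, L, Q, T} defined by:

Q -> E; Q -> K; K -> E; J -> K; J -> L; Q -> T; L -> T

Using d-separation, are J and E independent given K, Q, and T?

Yes

There are 4 undirected paths between J and E; checking each against the conditioning set {K, Q, T}:
Path 1: J → K ← Q → E
  Q is a fork here and Q is conditioned on, so the path is blocked at Q.
Path 2: J → K → E
  K is a chain here and K is conditioned on, so the path is blocked at K.
Path 3: J → L → T ← Q → K → E
  Q is a fork here and Q is conditioned on, so the path is blocked at Q.
Path 4: J → L → T ← Q → E
  Q is a fork here and Q is conditioned on, so the path is blocked at Q.
Every path is blocked, so J and E are d-separated given {K, Q, T}.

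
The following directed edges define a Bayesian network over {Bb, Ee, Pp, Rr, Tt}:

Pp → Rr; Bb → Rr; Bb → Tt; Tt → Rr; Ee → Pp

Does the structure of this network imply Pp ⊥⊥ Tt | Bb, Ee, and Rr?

There are 2 undirected paths between Pp and Tt; checking each against the conditioning set {Bb, Ee, Rr}:
Path 1: Pp → Rr ← Bb → Tt
  Bb is a fork here and Bb is conditioned on, so the path is blocked at Bb.
Path 2: Pp → Rr ← Tt
  Rr is a collider and Rr is conditioned on, which opens it — no node blocks this path, so it is active.
Because an active path exists, Pp and Tt are not d-separated.

No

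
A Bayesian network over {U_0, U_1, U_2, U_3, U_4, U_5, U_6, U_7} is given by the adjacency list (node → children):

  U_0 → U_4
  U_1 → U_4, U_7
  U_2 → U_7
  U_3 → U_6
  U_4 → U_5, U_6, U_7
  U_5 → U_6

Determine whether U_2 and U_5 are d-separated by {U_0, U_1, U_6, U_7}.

Enumerating the 4 paths from U_2 to U_5 and testing each for blocking by {U_0, U_1, U_6, U_7}:
Path 1: U_2 → U_7 ← U_4 → U_5
  U_7 is a collider and U_7 is conditioned on, which opens it; U_4 is a fork and U_4 is not conditioned on — no node blocks this path, so it is active.
Path 2: U_2 → U_7 ← U_4 → U_6 ← U_5
  U_7 is a collider and U_7 is conditioned on, which opens it; U_4 is a fork and U_4 is not conditioned on; U_6 is a collider and U_6 is conditioned on, which opens it — no node blocks this path, so it is active.
Path 3: U_2 → U_7 ← U_1 → U_4 → U_5
  U_1 is a fork here and U_1 is conditioned on, so the path is blocked at U_1.
Path 4: U_2 → U_7 ← U_1 → U_4 → U_6 ← U_5
  U_1 is a fork here and U_1 is conditioned on, so the path is blocked at U_1.
At least one path is unblocked, so d-separation fails.

No — U_2 and U_5 are not d-separated given {U_0, U_1, U_6, U_7}.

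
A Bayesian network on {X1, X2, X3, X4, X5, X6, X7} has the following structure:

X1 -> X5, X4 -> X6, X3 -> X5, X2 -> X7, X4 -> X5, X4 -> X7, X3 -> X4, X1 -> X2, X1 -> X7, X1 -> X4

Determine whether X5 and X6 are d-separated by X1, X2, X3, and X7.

No — X5 and X6 are not d-separated given {X1, X2, X3, X7}.

Enumerating the 5 paths from X5 to X6 and testing each for blocking by {X1, X2, X3, X7}:
  1. X5 ← X1 → X7 ← X4 → X6 — X1:fork[blocks]; X7:collider[open]; X4:fork[open] ⇒ blocked
  2. X5 ← X1 → X4 → X6 — X1:fork[blocks]; X4:chain[open] ⇒ blocked
  3. X5 ← X1 → X2 → X7 ← X4 → X6 — X1:fork[blocks]; X2:chain[blocks]; X7:collider[open]; X4:fork[open] ⇒ blocked
  4. X5 ← X3 → X4 → X6 — X3:fork[blocks]; X4:chain[open] ⇒ blocked
  5. X5 ← X4 → X6 — X4:fork[open] ⇒ active
Because an active path exists, X5 and X6 are not d-separated.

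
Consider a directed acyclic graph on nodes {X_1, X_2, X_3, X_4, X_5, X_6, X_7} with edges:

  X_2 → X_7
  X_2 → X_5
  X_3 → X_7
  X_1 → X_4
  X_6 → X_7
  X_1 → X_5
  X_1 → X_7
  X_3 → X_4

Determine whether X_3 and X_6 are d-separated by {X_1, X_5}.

Yes

There are 3 undirected paths between X_3 and X_6; checking each against the conditioning set {X_1, X_5}:
  1. X_3 → X_4 ← X_1 → X_5 ← X_2 → X_7 ← X_6 — X_4:collider[blocks]; X_1:fork[blocks]; X_5:collider[open]; X_2:fork[open]; X_7:collider[blocks] ⇒ blocked
  2. X_3 → X_4 ← X_1 → X_7 ← X_6 — X_4:collider[blocks]; X_1:fork[blocks]; X_7:collider[blocks] ⇒ blocked
  3. X_3 → X_7 ← X_6 — X_7:collider[blocks] ⇒ blocked
All paths are blocked; X_3 ⊥ X_6 | {X_1, X_5} holds.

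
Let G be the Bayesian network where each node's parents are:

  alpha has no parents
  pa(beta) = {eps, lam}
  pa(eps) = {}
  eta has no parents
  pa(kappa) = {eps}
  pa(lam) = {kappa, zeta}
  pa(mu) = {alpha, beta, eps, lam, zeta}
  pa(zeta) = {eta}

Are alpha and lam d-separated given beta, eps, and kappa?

We examine all 6 paths between alpha and lam:
Path 1: alpha → mu ← eps → kappa → lam
  mu is a collider here and neither mu nor any of its descendants is conditioned on, so the collider stays closed — the path is blocked at mu.
Path 2: alpha → mu ← eps → beta ← lam
  mu is a collider here and neither mu nor any of its descendants is conditioned on, so the collider stays closed — the path is blocked at mu.
Path 3: alpha → mu ← zeta → lam
  mu is a collider here and neither mu nor any of its descendants is conditioned on, so the collider stays closed — the path is blocked at mu.
Path 4: alpha → mu ← lam
  mu is a collider here and neither mu nor any of its descendants is conditioned on, so the collider stays closed — the path is blocked at mu.
Path 5: alpha → mu ← beta ← eps → kappa → lam
  mu is a collider here and neither mu nor any of its descendants is conditioned on, so the collider stays closed — the path is blocked at mu.
Path 6: alpha → mu ← beta ← lam
  mu is a collider here and neither mu nor any of its descendants is conditioned on, so the collider stays closed — the path is blocked at mu.
Every path is blocked, so alpha and lam are d-separated given {beta, eps, kappa}.

Yes — alpha and lam are d-separated given {beta, eps, kappa}.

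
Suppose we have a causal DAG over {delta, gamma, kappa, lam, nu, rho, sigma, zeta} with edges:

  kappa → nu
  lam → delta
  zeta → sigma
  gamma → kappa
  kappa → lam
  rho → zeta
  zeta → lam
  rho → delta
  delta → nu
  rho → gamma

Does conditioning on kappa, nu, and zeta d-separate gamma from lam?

No — gamma and lam are not d-separated given {kappa, nu, zeta}.

There are 6 undirected paths between gamma and lam; checking each against the conditioning set {kappa, nu, zeta}:
Path 1: gamma ← rho → zeta → lam
  zeta is a chain here and zeta is conditioned on, so the path is blocked at zeta.
Path 2: gamma ← rho → delta ← lam
  rho is a fork and rho is not conditioned on; delta is a collider and its descendant nu is conditioned on, which opens it — no node blocks this path, so it is active.
Path 3: gamma ← rho → delta → nu ← kappa → lam
  kappa is a fork here and kappa is conditioned on, so the path is blocked at kappa.
Path 4: gamma → kappa → lam
  kappa is a chain here and kappa is conditioned on, so the path is blocked at kappa.
Path 5: gamma → kappa → nu ← delta ← rho → zeta → lam
  kappa is a chain here and kappa is conditioned on, so the path is blocked at kappa.
Path 6: gamma → kappa → nu ← delta ← lam
  kappa is a chain here and kappa is conditioned on, so the path is blocked at kappa.
Since the path gamma ← rho → delta ← lam is active, gamma and lam are not d-separated given {kappa, nu, zeta}.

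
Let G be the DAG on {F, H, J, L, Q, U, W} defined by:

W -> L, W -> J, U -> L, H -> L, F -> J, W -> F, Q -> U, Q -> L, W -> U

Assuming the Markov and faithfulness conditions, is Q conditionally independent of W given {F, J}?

Yes

4 paths connect Q and W; each must be blocked for d-separation to hold:
  1. Q → L ← U ← W — L:collider[blocks]; U:chain[open] ⇒ blocked
  2. Q → L ← W — L:collider[blocks] ⇒ blocked
  3. Q → U → L ← W — U:chain[open]; L:collider[blocks] ⇒ blocked
  4. Q → U ← W — U:collider[blocks] ⇒ blocked
All paths are blocked; Q ⊥ W | {F, J} holds.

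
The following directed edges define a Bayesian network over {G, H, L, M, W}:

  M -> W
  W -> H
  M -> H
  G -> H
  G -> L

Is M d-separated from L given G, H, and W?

Yes — M and L are d-separated given {G, H, W}.

Enumerating the 2 paths from M to L and testing each for blocking by {G, H, W}:
  1. M → W → H ← G → L — W:chain[blocks]; H:collider[open]; G:fork[blocks] ⇒ blocked
  2. M → H ← G → L — H:collider[open]; G:fork[blocks] ⇒ blocked
Since every path is blocked, d-separation holds.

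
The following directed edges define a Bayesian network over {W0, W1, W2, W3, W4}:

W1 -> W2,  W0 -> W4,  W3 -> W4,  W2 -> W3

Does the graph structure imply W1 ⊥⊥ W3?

Only one path connects W1 and W3:
Path 1: W1 → W2 → W3
  W2 is a chain and W2 is not conditioned on — no node blocks this path, so it is active.
Because an active path exists, W1 and W3 are not d-separated.

No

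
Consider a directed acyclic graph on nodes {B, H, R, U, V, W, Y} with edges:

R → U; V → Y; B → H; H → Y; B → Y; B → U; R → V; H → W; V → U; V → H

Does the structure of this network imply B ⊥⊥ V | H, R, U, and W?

No

There are 6 undirected paths between B and V; checking each against the conditioning set {H, R, U, W}:
Path 1: B → U ← V
  U is a collider and U is conditioned on, which opens it — no node blocks this path, so it is active.
Path 2: B → U ← R → V
  R is a fork here and R is conditioned on, so the path is blocked at R.
Path 3: B → Y ← V
  Y is a collider here and neither Y nor any of its descendants is conditioned on, so the collider stays closed — the path is blocked at Y.
Path 4: B → Y ← H ← V
  Y is a collider here and neither Y nor any of its descendants is conditioned on, so the collider stays closed — the path is blocked at Y.
Path 5: B → H ← V
  H is a collider and H is conditioned on, which opens it — no node blocks this path, so it is active.
Path 6: B → H → Y ← V
  H is a chain here and H is conditioned on, so the path is blocked at H.
Because an active path exists, B and V are not d-separated.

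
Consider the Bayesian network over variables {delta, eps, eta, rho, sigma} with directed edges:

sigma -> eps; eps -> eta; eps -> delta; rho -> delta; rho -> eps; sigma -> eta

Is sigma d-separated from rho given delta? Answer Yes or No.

4 paths connect sigma and rho; each must be blocked for d-separation to hold:
Path 1: sigma → eps ← rho
  eps is a collider and its descendant delta is conditioned on, which opens it — no node blocks this path, so it is active.
Path 2: sigma → eps → delta ← rho
  eps is a chain and eps is not conditioned on; delta is a collider and delta is conditioned on, which opens it — no node blocks this path, so it is active.
Path 3: sigma → eta ← eps ← rho
  eta is a collider here and neither eta nor any of its descendants is conditioned on, so the collider stays closed — the path is blocked at eta.
Path 4: sigma → eta ← eps → delta ← rho
  eta is a collider here and neither eta nor any of its descendants is conditioned on, so the collider stays closed — the path is blocked at eta.
Since the path sigma → eps ← rho is active, sigma and rho are not d-separated given {delta}.

No — sigma and rho are not d-separated given {delta}.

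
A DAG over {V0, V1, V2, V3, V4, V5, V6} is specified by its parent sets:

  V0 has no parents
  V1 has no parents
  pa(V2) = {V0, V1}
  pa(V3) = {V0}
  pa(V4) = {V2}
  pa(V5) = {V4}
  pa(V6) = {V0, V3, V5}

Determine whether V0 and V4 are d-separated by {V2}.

Yes

3 paths connect V0 and V4; each must be blocked for d-separation to hold:
Path 1: V0 → V2 → V4
  V2 is a chain here and V2 is conditioned on, so the path is blocked at V2.
Path 2: V0 → V3 → V6 ← V5 ← V4
  V6 is a collider here and neither V6 nor any of its descendants is conditioned on, so the collider stays closed — the path is blocked at V6.
Path 3: V0 → V6 ← V5 ← V4
  V6 is a collider here and neither V6 nor any of its descendants is conditioned on, so the collider stays closed — the path is blocked at V6.
Every path is blocked, so V0 and V4 are d-separated given {V2}.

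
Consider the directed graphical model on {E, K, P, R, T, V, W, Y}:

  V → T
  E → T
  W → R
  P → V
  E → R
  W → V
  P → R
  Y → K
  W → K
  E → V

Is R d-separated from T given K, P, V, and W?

6 paths connect R and T; each must be blocked for d-separation to hold:
Path 1: R ← E → T
  E is a fork and E is not conditioned on — no node blocks this path, so it is active.
Path 2: R ← E → V → T
  V is a chain here and V is conditioned on, so the path is blocked at V.
Path 3: R ← W → V ← E → T
  W is a fork here and W is conditioned on, so the path is blocked at W.
Path 4: R ← W → V → T
  W is a fork here and W is conditioned on, so the path is blocked at W.
Path 5: R ← P → V ← E → T
  P is a fork here and P is conditioned on, so the path is blocked at P.
Path 6: R ← P → V → T
  P is a fork here and P is conditioned on, so the path is blocked at P.
At least one path is unblocked, so d-separation fails.

No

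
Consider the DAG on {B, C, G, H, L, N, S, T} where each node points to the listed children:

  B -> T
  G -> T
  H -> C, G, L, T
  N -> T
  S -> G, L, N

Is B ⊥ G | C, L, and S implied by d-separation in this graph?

Yes — B and G are d-separated given {C, L, S}.

We examine all 5 paths between B and G:
Path 1: B → T ← H → L ← S → G
  T is a collider here and neither T nor any of its descendants is conditioned on, so the collider stays closed — the path is blocked at T.
Path 2: B → T ← H → G
  T is a collider here and neither T nor any of its descendants is conditioned on, so the collider stays closed — the path is blocked at T.
Path 3: B → T ← N ← S → L ← H → G
  T is a collider here and neither T nor any of its descendants is conditioned on, so the collider stays closed — the path is blocked at T.
Path 4: B → T ← N ← S → G
  T is a collider here and neither T nor any of its descendants is conditioned on, so the collider stays closed — the path is blocked at T.
Path 5: B → T ← G
  T is a collider here and neither T nor any of its descendants is conditioned on, so the collider stays closed — the path is blocked at T.
Every path is blocked, so B and G are d-separated given {C, L, S}.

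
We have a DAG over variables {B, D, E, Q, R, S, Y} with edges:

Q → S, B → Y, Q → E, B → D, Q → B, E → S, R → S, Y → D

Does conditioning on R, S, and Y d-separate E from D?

No

Enumerating the 4 paths from E to D and testing each for blocking by {R, S, Y}:
  1. E → S ← Q → B → Y → D — S:collider[open]; Q:fork[open]; B:chain[open]; Y:chain[blocks] ⇒ blocked
  2. E → S ← Q → B → D — S:collider[open]; Q:fork[open]; B:chain[open] ⇒ active
  3. E ← Q → B → Y → D — Q:fork[open]; B:chain[open]; Y:chain[blocks] ⇒ blocked
  4. E ← Q → B → D — Q:fork[open]; B:chain[open] ⇒ active
Because an active path exists, E and D are not d-separated.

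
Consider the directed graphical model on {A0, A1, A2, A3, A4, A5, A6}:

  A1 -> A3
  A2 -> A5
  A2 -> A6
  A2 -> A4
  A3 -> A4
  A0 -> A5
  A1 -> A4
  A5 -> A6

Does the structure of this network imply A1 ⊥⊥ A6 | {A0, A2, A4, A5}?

We examine all 4 paths between A1 and A6:
Path 1: A1 → A4 ← A2 → A6
  A2 is a fork here and A2 is conditioned on, so the path is blocked at A2.
Path 2: A1 → A4 ← A2 → A5 → A6
  A2 is a fork here and A2 is conditioned on, so the path is blocked at A2.
Path 3: A1 → A3 → A4 ← A2 → A6
  A2 is a fork here and A2 is conditioned on, so the path is blocked at A2.
Path 4: A1 → A3 → A4 ← A2 → A5 → A6
  A2 is a fork here and A2 is conditioned on, so the path is blocked at A2.
All paths are blocked; A1 ⊥ A6 | {A0, A2, A4, A5} holds.

Yes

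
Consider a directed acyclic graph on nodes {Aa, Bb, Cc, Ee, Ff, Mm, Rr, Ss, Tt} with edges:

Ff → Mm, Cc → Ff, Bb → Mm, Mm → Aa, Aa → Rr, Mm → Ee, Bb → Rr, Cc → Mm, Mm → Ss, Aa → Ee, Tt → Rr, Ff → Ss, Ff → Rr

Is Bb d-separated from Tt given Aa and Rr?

6 paths connect Bb and Tt; each must be blocked for d-separation to hold:
  1. Bb → Rr ← Tt — Rr:collider[open] ⇒ active
  2. Bb → Mm ← Ff → Rr ← Tt — Mm:collider[open]; Ff:fork[open]; Rr:collider[open] ⇒ active
  3. Bb → Mm ← Cc → Ff → Rr ← Tt — Mm:collider[open]; Cc:fork[open]; Ff:chain[open]; Rr:collider[open] ⇒ active
  4. Bb → Mm → Aa → Rr ← Tt — Mm:chain[open]; Aa:chain[blocks]; Rr:collider[open] ⇒ blocked
  5. Bb → Mm → Ee ← Aa → Rr ← Tt — Mm:chain[open]; Ee:collider[blocks]; Aa:fork[blocks]; Rr:collider[open] ⇒ blocked
  6. Bb → Mm → Ss ← Ff → Rr ← Tt — Mm:chain[open]; Ss:collider[blocks]; Ff:fork[open]; Rr:collider[open] ⇒ blocked
Since the path Bb → Rr ← Tt is active, Bb and Tt are not d-separated given {Aa, Rr}.

No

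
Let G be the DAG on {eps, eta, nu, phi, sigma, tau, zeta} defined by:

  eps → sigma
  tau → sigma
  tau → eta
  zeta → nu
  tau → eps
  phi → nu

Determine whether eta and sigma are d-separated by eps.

No

We examine all 2 paths between eta and sigma:
Path 1: eta ← tau → sigma
  tau is a fork and tau is not conditioned on — no node blocks this path, so it is active.
Path 2: eta ← tau → eps → sigma
  eps is a chain here and eps is conditioned on, so the path is blocked at eps.
At least one path is unblocked, so d-separation fails.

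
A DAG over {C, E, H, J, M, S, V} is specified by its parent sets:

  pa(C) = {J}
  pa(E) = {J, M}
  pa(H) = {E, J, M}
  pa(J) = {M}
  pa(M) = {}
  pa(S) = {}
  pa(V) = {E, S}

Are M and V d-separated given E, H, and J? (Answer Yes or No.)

Yes

There are 5 undirected paths between M and V; checking each against the conditioning set {E, H, J}:
Path 1: M → H ← J → E → V
  J is a fork here and J is conditioned on, so the path is blocked at J.
Path 2: M → H ← E → V
  E is a fork here and E is conditioned on, so the path is blocked at E.
Path 3: M → J → H ← E → V
  J is a chain here and J is conditioned on, so the path is blocked at J.
Path 4: M → J → E → V
  J is a chain here and J is conditioned on, so the path is blocked at J.
Path 5: M → E → V
  E is a chain here and E is conditioned on, so the path is blocked at E.
All paths are blocked; M ⊥ V | {E, H, J} holds.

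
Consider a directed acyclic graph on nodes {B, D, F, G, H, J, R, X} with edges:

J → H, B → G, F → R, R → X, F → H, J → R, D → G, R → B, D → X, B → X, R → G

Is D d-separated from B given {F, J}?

Enumerating the 6 paths from D to B and testing each for blocking by {F, J}:
Path 1: D → G ← B
  G is a collider here and neither G nor any of its descendants is conditioned on, so the collider stays closed — the path is blocked at G.
Path 2: D → G ← R → B
  G is a collider here and neither G nor any of its descendants is conditioned on, so the collider stays closed — the path is blocked at G.
Path 3: D → G ← R → X ← B
  G is a collider here and neither G nor any of its descendants is conditioned on, so the collider stays closed — the path is blocked at G.
Path 4: D → X ← B
  X is a collider here and neither X nor any of its descendants is conditioned on, so the collider stays closed — the path is blocked at X.
Path 5: D → X ← R → B
  X is a collider here and neither X nor any of its descendants is conditioned on, so the collider stays closed — the path is blocked at X.
Path 6: D → X ← R → G ← B
  X is a collider here and neither X nor any of its descendants is conditioned on, so the collider stays closed — the path is blocked at X.
All paths are blocked; D ⊥ B | {F, J} holds.

Yes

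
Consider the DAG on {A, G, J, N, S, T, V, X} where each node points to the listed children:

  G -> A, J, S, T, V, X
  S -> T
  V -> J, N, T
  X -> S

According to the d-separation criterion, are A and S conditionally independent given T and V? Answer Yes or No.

No — A and S are not d-separated given {T, V}.

5 paths connect A and S; each must be blocked for d-separation to hold:
Path 1: A ← G → V → T ← S
  V is a chain here and V is conditioned on, so the path is blocked at V.
Path 2: A ← G → T ← S
  G is a fork and G is not conditioned on; T is a collider and T is conditioned on, which opens it — no node blocks this path, so it is active.
Path 3: A ← G → S
  G is a fork and G is not conditioned on — no node blocks this path, so it is active.
Path 4: A ← G → X → S
  G is a fork and G is not conditioned on; X is a chain and X is not conditioned on — no node blocks this path, so it is active.
Path 5: A ← G → J ← V → T ← S
  J is a collider here and neither J nor any of its descendants is conditioned on, so the collider stays closed — the path is blocked at J.
Since the path A ← G → T ← S is active, A and S are not d-separated given {T, V}.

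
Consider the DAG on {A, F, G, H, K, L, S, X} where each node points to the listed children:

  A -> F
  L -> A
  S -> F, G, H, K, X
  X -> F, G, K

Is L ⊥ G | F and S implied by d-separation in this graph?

There are 6 undirected paths between L and G; checking each against the conditioning set {F, S}:
Path 1: L → A → F ← X ← S → G
  S is a fork here and S is conditioned on, so the path is blocked at S.
Path 2: L → A → F ← X → G
  A is a chain and A is not conditioned on; F is a collider and F is conditioned on, which opens it; X is a fork and X is not conditioned on — no node blocks this path, so it is active.
Path 3: L → A → F ← X → K ← S → G
  K is a collider here and neither K nor any of its descendants is conditioned on, so the collider stays closed — the path is blocked at K.
Path 4: L → A → F ← S → X → G
  S is a fork here and S is conditioned on, so the path is blocked at S.
Path 5: L → A → F ← S → G
  S is a fork here and S is conditioned on, so the path is blocked at S.
Path 6: L → A → F ← S → K ← X → G
  S is a fork here and S is conditioned on, so the path is blocked at S.
Since the path L → A → F ← X → G is active, L and G are not d-separated given {F, S}.

No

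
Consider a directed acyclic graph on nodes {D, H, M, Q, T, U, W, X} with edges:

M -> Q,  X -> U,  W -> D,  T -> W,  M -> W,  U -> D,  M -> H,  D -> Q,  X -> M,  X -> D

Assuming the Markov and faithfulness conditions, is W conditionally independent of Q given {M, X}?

No

Enumerating the 6 paths from W to Q and testing each for blocking by {M, X}:
Path 1: W → D ← U ← X → M → Q
  D is a collider here and neither D nor any of its descendants is conditioned on, so the collider stays closed — the path is blocked at D.
Path 2: W → D ← X → M → Q
  D is a collider here and neither D nor any of its descendants is conditioned on, so the collider stays closed — the path is blocked at D.
Path 3: W → D → Q
  D is a chain and D is not conditioned on — no node blocks this path, so it is active.
Path 4: W ← M ← X → D → Q
  M is a chain here and M is conditioned on, so the path is blocked at M.
Path 5: W ← M ← X → U → D → Q
  M is a chain here and M is conditioned on, so the path is blocked at M.
Path 6: W ← M → Q
  M is a fork here and M is conditioned on, so the path is blocked at M.
At least one path is unblocked, so d-separation fails.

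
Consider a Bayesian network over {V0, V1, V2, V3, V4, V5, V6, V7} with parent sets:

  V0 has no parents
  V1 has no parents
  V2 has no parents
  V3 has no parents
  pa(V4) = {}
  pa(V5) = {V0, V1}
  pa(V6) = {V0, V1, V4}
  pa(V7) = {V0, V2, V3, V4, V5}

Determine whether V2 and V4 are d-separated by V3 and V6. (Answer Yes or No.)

Yes

5 paths connect V2 and V4; each must be blocked for d-separation to hold:
Path 1: V2 → V7 ← V0 → V5 ← V1 → V6 ← V4
  V7 is a collider here and neither V7 nor any of its descendants is conditioned on, so the collider stays closed — the path is blocked at V7.
Path 2: V2 → V7 ← V0 → V6 ← V4
  V7 is a collider here and neither V7 nor any of its descendants is conditioned on, so the collider stays closed — the path is blocked at V7.
Path 3: V2 → V7 ← V5 ← V0 → V6 ← V4
  V7 is a collider here and neither V7 nor any of its descendants is conditioned on, so the collider stays closed — the path is blocked at V7.
Path 4: V2 → V7 ← V5 ← V1 → V6 ← V4
  V7 is a collider here and neither V7 nor any of its descendants is conditioned on, so the collider stays closed — the path is blocked at V7.
Path 5: V2 → V7 ← V4
  V7 is a collider here and neither V7 nor any of its descendants is conditioned on, so the collider stays closed — the path is blocked at V7.
Every path is blocked, so V2 and V4 are d-separated given {V3, V6}.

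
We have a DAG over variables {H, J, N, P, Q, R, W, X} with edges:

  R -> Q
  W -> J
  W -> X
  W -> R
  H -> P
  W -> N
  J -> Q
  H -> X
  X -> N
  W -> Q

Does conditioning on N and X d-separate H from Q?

We examine all 6 paths between H and Q:
Path 1: H → X → N ← W → Q
  X is a chain here and X is conditioned on, so the path is blocked at X.
Path 2: H → X → N ← W → J → Q
  X is a chain here and X is conditioned on, so the path is blocked at X.
Path 3: H → X → N ← W → R → Q
  X is a chain here and X is conditioned on, so the path is blocked at X.
Path 4: H → X ← W → Q
  X is a collider and X is conditioned on, which opens it; W is a fork and W is not conditioned on — no node blocks this path, so it is active.
Path 5: H → X ← W → J → Q
  X is a collider and X is conditioned on, which opens it; W is a fork and W is not conditioned on; J is a chain and J is not conditioned on — no node blocks this path, so it is active.
Path 6: H → X ← W → R → Q
  X is a collider and X is conditioned on, which opens it; W is a fork and W is not conditioned on; R is a chain and R is not conditioned on — no node blocks this path, so it is active.
Because an active path exists, H and Q are not d-separated.

No — H and Q are not d-separated given {N, X}.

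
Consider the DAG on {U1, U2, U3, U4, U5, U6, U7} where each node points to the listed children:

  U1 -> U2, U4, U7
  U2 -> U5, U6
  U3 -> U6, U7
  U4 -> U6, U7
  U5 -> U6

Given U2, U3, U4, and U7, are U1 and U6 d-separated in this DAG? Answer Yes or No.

6 paths connect U1 and U6; each must be blocked for d-separation to hold:
  1. U1 → U4 → U6 — U4:chain[blocks] ⇒ blocked
  2. U1 → U4 → U7 ← U3 → U6 — U4:chain[blocks]; U7:collider[open]; U3:fork[blocks] ⇒ blocked
  3. U1 → U7 ← U4 → U6 — U7:collider[open]; U4:fork[blocks] ⇒ blocked
  4. U1 → U7 ← U3 → U6 — U7:collider[open]; U3:fork[blocks] ⇒ blocked
  5. U1 → U2 → U5 → U6 — U2:chain[blocks]; U5:chain[open] ⇒ blocked
  6. U1 → U2 → U6 — U2:chain[blocks] ⇒ blocked
Since every path is blocked, d-separation holds.

Yes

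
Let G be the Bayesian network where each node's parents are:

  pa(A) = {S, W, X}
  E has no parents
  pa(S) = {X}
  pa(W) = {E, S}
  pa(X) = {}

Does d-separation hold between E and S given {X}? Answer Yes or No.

Enumerating the 3 paths from E to S and testing each for blocking by {X}:
Path 1: E → W → A ← S
  A is a collider here and neither A nor any of its descendants is conditioned on, so the collider stays closed — the path is blocked at A.
Path 2: E → W → A ← X → S
  A is a collider here and neither A nor any of its descendants is conditioned on, so the collider stays closed — the path is blocked at A.
Path 3: E → W ← S
  W is a collider here and neither W nor any of its descendants is conditioned on, so the collider stays closed — the path is blocked at W.
All paths are blocked; E ⊥ S | {X} holds.

Yes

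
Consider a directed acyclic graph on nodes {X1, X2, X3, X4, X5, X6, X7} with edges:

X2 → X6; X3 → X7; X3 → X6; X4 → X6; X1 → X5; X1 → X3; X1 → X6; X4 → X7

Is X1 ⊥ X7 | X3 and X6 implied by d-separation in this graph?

4 paths connect X1 and X7; each must be blocked for d-separation to hold:
Path 1: X1 → X3 → X6 ← X4 → X7
  X3 is a chain here and X3 is conditioned on, so the path is blocked at X3.
Path 2: X1 → X3 → X7
  X3 is a chain here and X3 is conditioned on, so the path is blocked at X3.
Path 3: X1 → X6 ← X3 → X7
  X3 is a fork here and X3 is conditioned on, so the path is blocked at X3.
Path 4: X1 → X6 ← X4 → X7
  X6 is a collider and X6 is conditioned on, which opens it; X4 is a fork and X4 is not conditioned on — no node blocks this path, so it is active.
At least one path is unblocked, so d-separation fails.

No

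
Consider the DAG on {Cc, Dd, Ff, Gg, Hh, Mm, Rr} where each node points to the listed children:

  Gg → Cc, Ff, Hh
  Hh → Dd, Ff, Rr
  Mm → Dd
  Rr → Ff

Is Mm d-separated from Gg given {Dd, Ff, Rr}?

No — Mm and Gg are not d-separated given {Dd, Ff, Rr}.

3 paths connect Mm and Gg; each must be blocked for d-separation to hold:
  1. Mm → Dd ← Hh → Rr → Ff ← Gg — Dd:collider[open]; Hh:fork[open]; Rr:chain[blocks]; Ff:collider[open] ⇒ blocked
  2. Mm → Dd ← Hh ← Gg — Dd:collider[open]; Hh:chain[open] ⇒ active
  3. Mm → Dd ← Hh → Ff ← Gg — Dd:collider[open]; Hh:fork[open]; Ff:collider[open] ⇒ active
Since the path Mm → Dd ← Hh ← Gg is active, Mm and Gg are not d-separated given {Dd, Ff, Rr}.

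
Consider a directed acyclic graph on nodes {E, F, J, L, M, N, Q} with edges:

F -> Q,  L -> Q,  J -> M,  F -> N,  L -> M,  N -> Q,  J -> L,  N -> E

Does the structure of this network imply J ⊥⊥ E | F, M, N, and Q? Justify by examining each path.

Yes

We examine all 4 paths between J and E:
  1. J → M ← L → Q ← F → N → E — M:collider[open]; L:fork[open]; Q:collider[open]; F:fork[blocks]; N:chain[blocks] ⇒ blocked
  2. J → M ← L → Q ← N → E — M:collider[open]; L:fork[open]; Q:collider[open]; N:fork[blocks] ⇒ blocked
  3. J → L → Q ← F → N → E — L:chain[open]; Q:collider[open]; F:fork[blocks]; N:chain[blocks] ⇒ blocked
  4. J → L → Q ← N → E — L:chain[open]; Q:collider[open]; N:fork[blocks] ⇒ blocked
Since every path is blocked, d-separation holds.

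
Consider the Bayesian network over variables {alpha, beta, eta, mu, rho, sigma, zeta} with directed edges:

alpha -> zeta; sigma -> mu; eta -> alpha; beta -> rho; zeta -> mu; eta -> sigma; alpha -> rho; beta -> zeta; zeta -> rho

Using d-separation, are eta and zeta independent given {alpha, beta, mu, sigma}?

There are 4 undirected paths between eta and zeta; checking each against the conditioning set {alpha, beta, mu, sigma}:
  1. eta → sigma → mu ← zeta — sigma:chain[blocks]; mu:collider[open] ⇒ blocked
  2. eta → alpha → zeta — alpha:chain[blocks] ⇒ blocked
  3. eta → alpha → rho ← zeta — alpha:chain[blocks]; rho:collider[blocks] ⇒ blocked
  4. eta → alpha → rho ← beta → zeta — alpha:chain[blocks]; rho:collider[blocks]; beta:fork[blocks] ⇒ blocked
Every path is blocked, so eta and zeta are d-separated given {alpha, beta, mu, sigma}.

Yes — eta and zeta are d-separated given {alpha, beta, mu, sigma}.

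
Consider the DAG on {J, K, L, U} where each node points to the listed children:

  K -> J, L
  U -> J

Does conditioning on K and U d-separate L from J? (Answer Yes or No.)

Yes

The only undirected path from L to J is:
  1. L ← K → J — K:fork[blocks] ⇒ blocked
Since every path is blocked, d-separation holds.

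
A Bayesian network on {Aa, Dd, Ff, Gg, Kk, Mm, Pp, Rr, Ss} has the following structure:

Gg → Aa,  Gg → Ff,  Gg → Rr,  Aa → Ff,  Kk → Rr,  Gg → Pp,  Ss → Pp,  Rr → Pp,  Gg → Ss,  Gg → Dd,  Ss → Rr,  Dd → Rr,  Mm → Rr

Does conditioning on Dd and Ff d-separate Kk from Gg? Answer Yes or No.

Yes

We examine all 6 paths between Kk and Gg:
  1. Kk → Rr → Pp ← Ss ← Gg — Rr:chain[open]; Pp:collider[blocks]; Ss:chain[open] ⇒ blocked
  2. Kk → Rr → Pp ← Gg — Rr:chain[open]; Pp:collider[blocks] ⇒ blocked
  3. Kk → Rr ← Ss → Pp ← Gg — Rr:collider[blocks]; Ss:fork[open]; Pp:collider[blocks] ⇒ blocked
  4. Kk → Rr ← Ss ← Gg — Rr:collider[blocks]; Ss:chain[open] ⇒ blocked
  5. Kk → Rr ← Dd ← Gg — Rr:collider[blocks]; Dd:chain[blocks] ⇒ blocked
  6. Kk → Rr ← Gg — Rr:collider[blocks] ⇒ blocked
Every path is blocked, so Kk and Gg are d-separated given {Dd, Ff}.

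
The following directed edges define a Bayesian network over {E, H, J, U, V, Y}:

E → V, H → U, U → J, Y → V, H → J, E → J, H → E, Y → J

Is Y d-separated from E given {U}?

Yes

We examine all 4 paths between Y and E:
  1. Y → J ← H → E — J:collider[blocks]; H:fork[open] ⇒ blocked
  2. Y → J ← E — J:collider[blocks] ⇒ blocked
  3. Y → J ← U ← H → E — J:collider[blocks]; U:chain[blocks]; H:fork[open] ⇒ blocked
  4. Y → V ← E — V:collider[blocks] ⇒ blocked
Since every path is blocked, d-separation holds.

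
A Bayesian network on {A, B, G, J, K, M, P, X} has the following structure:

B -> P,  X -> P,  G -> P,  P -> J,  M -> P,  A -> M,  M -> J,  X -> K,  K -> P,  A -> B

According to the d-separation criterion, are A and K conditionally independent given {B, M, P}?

Yes — A and K are d-separated given {B, M, P}.

We examine all 6 paths between A and K:
  1. A → M → J ← P ← K — M:chain[blocks]; J:collider[blocks]; P:chain[blocks] ⇒ blocked
  2. A → M → J ← P ← X → K — M:chain[blocks]; J:collider[blocks]; P:chain[blocks]; X:fork[open] ⇒ blocked
  3. A → M → P ← K — M:chain[blocks]; P:collider[open] ⇒ blocked
  4. A → M → P ← X → K — M:chain[blocks]; P:collider[open]; X:fork[open] ⇒ blocked
  5. A → B → P ← K — B:chain[blocks]; P:collider[open] ⇒ blocked
  6. A → B → P ← X → K — B:chain[blocks]; P:collider[open]; X:fork[open] ⇒ blocked
All paths are blocked; A ⊥ K | {B, M, P} holds.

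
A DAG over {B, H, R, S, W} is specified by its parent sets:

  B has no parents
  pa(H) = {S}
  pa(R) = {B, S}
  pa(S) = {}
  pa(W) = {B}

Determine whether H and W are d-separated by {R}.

No

There is one path between H and W:
Path 1: H ← S → R ← B → W
  S is a fork and S is not conditioned on; R is a collider and R is conditioned on, which opens it; B is a fork and B is not conditioned on — no node blocks this path, so it is active.
Since the path H ← S → R ← B → W is active, H and W are not d-separated given {R}.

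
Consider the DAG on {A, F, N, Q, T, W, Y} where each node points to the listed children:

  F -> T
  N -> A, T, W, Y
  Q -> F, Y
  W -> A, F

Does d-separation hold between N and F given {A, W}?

We examine all 4 paths between N and F:
  1. N → W → F — W:chain[blocks] ⇒ blocked
  2. N → T ← F — T:collider[blocks] ⇒ blocked
  3. N → A ← W → F — A:collider[open]; W:fork[blocks] ⇒ blocked
  4. N → Y ← Q → F — Y:collider[blocks]; Q:fork[open] ⇒ blocked
Every path is blocked, so N and F are d-separated given {A, W}.

Yes — N and F are d-separated given {A, W}.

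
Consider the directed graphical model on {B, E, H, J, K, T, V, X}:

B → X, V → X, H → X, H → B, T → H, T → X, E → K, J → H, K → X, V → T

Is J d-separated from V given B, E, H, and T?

Yes

There are 6 undirected paths between J and V; checking each against the conditioning set {B, E, H, T}:
Path 1: J → H → X ← V
  H is a chain here and H is conditioned on, so the path is blocked at H.
Path 2: J → H → X ← T ← V
  H is a chain here and H is conditioned on, so the path is blocked at H.
Path 3: J → H → B → X ← V
  H is a chain here and H is conditioned on, so the path is blocked at H.
Path 4: J → H → B → X ← T ← V
  H is a chain here and H is conditioned on, so the path is blocked at H.
Path 5: J → H ← T → X ← V
  T is a fork here and T is conditioned on, so the path is blocked at T.
Path 6: J → H ← T ← V
  T is a chain here and T is conditioned on, so the path is blocked at T.
All paths are blocked; J ⊥ V | {B, E, H, T} holds.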